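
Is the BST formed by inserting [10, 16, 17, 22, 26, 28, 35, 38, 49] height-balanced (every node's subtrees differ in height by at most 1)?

Tree (level-order array): [10, None, 16, None, 17, None, 22, None, 26, None, 28, None, 35, None, 38, None, 49]
Definition: a tree is height-balanced if, at every node, |h(left) - h(right)| <= 1 (empty subtree has height -1).
Bottom-up per-node check:
  node 49: h_left=-1, h_right=-1, diff=0 [OK], height=0
  node 38: h_left=-1, h_right=0, diff=1 [OK], height=1
  node 35: h_left=-1, h_right=1, diff=2 [FAIL (|-1-1|=2 > 1)], height=2
  node 28: h_left=-1, h_right=2, diff=3 [FAIL (|-1-2|=3 > 1)], height=3
  node 26: h_left=-1, h_right=3, diff=4 [FAIL (|-1-3|=4 > 1)], height=4
  node 22: h_left=-1, h_right=4, diff=5 [FAIL (|-1-4|=5 > 1)], height=5
  node 17: h_left=-1, h_right=5, diff=6 [FAIL (|-1-5|=6 > 1)], height=6
  node 16: h_left=-1, h_right=6, diff=7 [FAIL (|-1-6|=7 > 1)], height=7
  node 10: h_left=-1, h_right=7, diff=8 [FAIL (|-1-7|=8 > 1)], height=8
Node 35 violates the condition: |-1 - 1| = 2 > 1.
Result: Not balanced


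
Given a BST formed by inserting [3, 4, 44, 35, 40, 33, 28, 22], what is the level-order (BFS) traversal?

Tree insertion order: [3, 4, 44, 35, 40, 33, 28, 22]
Tree (level-order array): [3, None, 4, None, 44, 35, None, 33, 40, 28, None, None, None, 22]
BFS from the root, enqueuing left then right child of each popped node:
  queue [3] -> pop 3, enqueue [4], visited so far: [3]
  queue [4] -> pop 4, enqueue [44], visited so far: [3, 4]
  queue [44] -> pop 44, enqueue [35], visited so far: [3, 4, 44]
  queue [35] -> pop 35, enqueue [33, 40], visited so far: [3, 4, 44, 35]
  queue [33, 40] -> pop 33, enqueue [28], visited so far: [3, 4, 44, 35, 33]
  queue [40, 28] -> pop 40, enqueue [none], visited so far: [3, 4, 44, 35, 33, 40]
  queue [28] -> pop 28, enqueue [22], visited so far: [3, 4, 44, 35, 33, 40, 28]
  queue [22] -> pop 22, enqueue [none], visited so far: [3, 4, 44, 35, 33, 40, 28, 22]
Result: [3, 4, 44, 35, 33, 40, 28, 22]


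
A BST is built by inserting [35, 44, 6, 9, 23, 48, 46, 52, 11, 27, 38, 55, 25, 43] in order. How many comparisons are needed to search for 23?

Search path for 23: 35 -> 6 -> 9 -> 23
Found: True
Comparisons: 4


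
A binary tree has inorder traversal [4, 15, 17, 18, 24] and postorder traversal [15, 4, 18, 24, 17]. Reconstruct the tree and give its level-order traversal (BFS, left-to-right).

Inorder:   [4, 15, 17, 18, 24]
Postorder: [15, 4, 18, 24, 17]
Algorithm: postorder visits root last, so walk postorder right-to-left;
each value is the root of the current inorder slice — split it at that
value, recurse on the right subtree first, then the left.
Recursive splits:
  root=17; inorder splits into left=[4, 15], right=[18, 24]
  root=24; inorder splits into left=[18], right=[]
  root=18; inorder splits into left=[], right=[]
  root=4; inorder splits into left=[], right=[15]
  root=15; inorder splits into left=[], right=[]
Reconstructed level-order: [17, 4, 24, 15, 18]


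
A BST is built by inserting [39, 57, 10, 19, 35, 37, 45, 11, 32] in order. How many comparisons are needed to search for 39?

Search path for 39: 39
Found: True
Comparisons: 1


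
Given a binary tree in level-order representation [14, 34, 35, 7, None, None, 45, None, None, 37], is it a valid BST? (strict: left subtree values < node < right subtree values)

Level-order array: [14, 34, 35, 7, None, None, 45, None, None, 37]
Validate using subtree bounds (lo, hi): at each node, require lo < value < hi,
then recurse left with hi=value and right with lo=value.
Preorder trace (stopping at first violation):
  at node 14 with bounds (-inf, +inf): OK
  at node 34 with bounds (-inf, 14): VIOLATION
Node 34 violates its bound: not (-inf < 34 < 14).
Result: Not a valid BST


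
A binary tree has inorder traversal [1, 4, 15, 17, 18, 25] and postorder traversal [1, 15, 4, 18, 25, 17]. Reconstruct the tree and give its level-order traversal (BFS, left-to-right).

Inorder:   [1, 4, 15, 17, 18, 25]
Postorder: [1, 15, 4, 18, 25, 17]
Algorithm: postorder visits root last, so walk postorder right-to-left;
each value is the root of the current inorder slice — split it at that
value, recurse on the right subtree first, then the left.
Recursive splits:
  root=17; inorder splits into left=[1, 4, 15], right=[18, 25]
  root=25; inorder splits into left=[18], right=[]
  root=18; inorder splits into left=[], right=[]
  root=4; inorder splits into left=[1], right=[15]
  root=15; inorder splits into left=[], right=[]
  root=1; inorder splits into left=[], right=[]
Reconstructed level-order: [17, 4, 25, 1, 15, 18]


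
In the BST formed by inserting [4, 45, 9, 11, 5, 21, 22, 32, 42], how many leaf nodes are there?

Tree built from: [4, 45, 9, 11, 5, 21, 22, 32, 42]
Tree (level-order array): [4, None, 45, 9, None, 5, 11, None, None, None, 21, None, 22, None, 32, None, 42]
Rule: A leaf has 0 children.
Per-node child counts:
  node 4: 1 child(ren)
  node 45: 1 child(ren)
  node 9: 2 child(ren)
  node 5: 0 child(ren)
  node 11: 1 child(ren)
  node 21: 1 child(ren)
  node 22: 1 child(ren)
  node 32: 1 child(ren)
  node 42: 0 child(ren)
Matching nodes: [5, 42]
Count of leaf nodes: 2


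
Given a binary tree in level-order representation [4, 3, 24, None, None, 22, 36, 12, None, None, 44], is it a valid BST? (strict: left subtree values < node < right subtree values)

Level-order array: [4, 3, 24, None, None, 22, 36, 12, None, None, 44]
Validate using subtree bounds (lo, hi): at each node, require lo < value < hi,
then recurse left with hi=value and right with lo=value.
Preorder trace (stopping at first violation):
  at node 4 with bounds (-inf, +inf): OK
  at node 3 with bounds (-inf, 4): OK
  at node 24 with bounds (4, +inf): OK
  at node 22 with bounds (4, 24): OK
  at node 12 with bounds (4, 22): OK
  at node 36 with bounds (24, +inf): OK
  at node 44 with bounds (36, +inf): OK
No violation found at any node.
Result: Valid BST


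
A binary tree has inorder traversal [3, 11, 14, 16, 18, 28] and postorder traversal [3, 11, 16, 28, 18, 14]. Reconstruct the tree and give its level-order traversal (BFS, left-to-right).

Inorder:   [3, 11, 14, 16, 18, 28]
Postorder: [3, 11, 16, 28, 18, 14]
Algorithm: postorder visits root last, so walk postorder right-to-left;
each value is the root of the current inorder slice — split it at that
value, recurse on the right subtree first, then the left.
Recursive splits:
  root=14; inorder splits into left=[3, 11], right=[16, 18, 28]
  root=18; inorder splits into left=[16], right=[28]
  root=28; inorder splits into left=[], right=[]
  root=16; inorder splits into left=[], right=[]
  root=11; inorder splits into left=[3], right=[]
  root=3; inorder splits into left=[], right=[]
Reconstructed level-order: [14, 11, 18, 3, 16, 28]


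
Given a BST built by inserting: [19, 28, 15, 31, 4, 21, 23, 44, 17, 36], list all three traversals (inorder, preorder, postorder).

Tree insertion order: [19, 28, 15, 31, 4, 21, 23, 44, 17, 36]
Tree (level-order array): [19, 15, 28, 4, 17, 21, 31, None, None, None, None, None, 23, None, 44, None, None, 36]
Inorder (L, root, R): [4, 15, 17, 19, 21, 23, 28, 31, 36, 44]
Preorder (root, L, R): [19, 15, 4, 17, 28, 21, 23, 31, 44, 36]
Postorder (L, R, root): [4, 17, 15, 23, 21, 36, 44, 31, 28, 19]


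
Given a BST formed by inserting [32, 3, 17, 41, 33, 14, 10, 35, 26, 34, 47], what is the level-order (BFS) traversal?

Tree insertion order: [32, 3, 17, 41, 33, 14, 10, 35, 26, 34, 47]
Tree (level-order array): [32, 3, 41, None, 17, 33, 47, 14, 26, None, 35, None, None, 10, None, None, None, 34]
BFS from the root, enqueuing left then right child of each popped node:
  queue [32] -> pop 32, enqueue [3, 41], visited so far: [32]
  queue [3, 41] -> pop 3, enqueue [17], visited so far: [32, 3]
  queue [41, 17] -> pop 41, enqueue [33, 47], visited so far: [32, 3, 41]
  queue [17, 33, 47] -> pop 17, enqueue [14, 26], visited so far: [32, 3, 41, 17]
  queue [33, 47, 14, 26] -> pop 33, enqueue [35], visited so far: [32, 3, 41, 17, 33]
  queue [47, 14, 26, 35] -> pop 47, enqueue [none], visited so far: [32, 3, 41, 17, 33, 47]
  queue [14, 26, 35] -> pop 14, enqueue [10], visited so far: [32, 3, 41, 17, 33, 47, 14]
  queue [26, 35, 10] -> pop 26, enqueue [none], visited so far: [32, 3, 41, 17, 33, 47, 14, 26]
  queue [35, 10] -> pop 35, enqueue [34], visited so far: [32, 3, 41, 17, 33, 47, 14, 26, 35]
  queue [10, 34] -> pop 10, enqueue [none], visited so far: [32, 3, 41, 17, 33, 47, 14, 26, 35, 10]
  queue [34] -> pop 34, enqueue [none], visited so far: [32, 3, 41, 17, 33, 47, 14, 26, 35, 10, 34]
Result: [32, 3, 41, 17, 33, 47, 14, 26, 35, 10, 34]


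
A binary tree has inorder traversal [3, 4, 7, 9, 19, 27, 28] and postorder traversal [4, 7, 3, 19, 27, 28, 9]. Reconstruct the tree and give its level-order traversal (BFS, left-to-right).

Inorder:   [3, 4, 7, 9, 19, 27, 28]
Postorder: [4, 7, 3, 19, 27, 28, 9]
Algorithm: postorder visits root last, so walk postorder right-to-left;
each value is the root of the current inorder slice — split it at that
value, recurse on the right subtree first, then the left.
Recursive splits:
  root=9; inorder splits into left=[3, 4, 7], right=[19, 27, 28]
  root=28; inorder splits into left=[19, 27], right=[]
  root=27; inorder splits into left=[19], right=[]
  root=19; inorder splits into left=[], right=[]
  root=3; inorder splits into left=[], right=[4, 7]
  root=7; inorder splits into left=[4], right=[]
  root=4; inorder splits into left=[], right=[]
Reconstructed level-order: [9, 3, 28, 7, 27, 4, 19]


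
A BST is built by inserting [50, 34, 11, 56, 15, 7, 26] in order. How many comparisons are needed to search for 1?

Search path for 1: 50 -> 34 -> 11 -> 7
Found: False
Comparisons: 4


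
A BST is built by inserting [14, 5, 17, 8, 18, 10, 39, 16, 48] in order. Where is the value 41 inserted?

Starting tree (level order): [14, 5, 17, None, 8, 16, 18, None, 10, None, None, None, 39, None, None, None, 48]
Insertion path: 14 -> 17 -> 18 -> 39 -> 48
Result: insert 41 as left child of 48
Final tree (level order): [14, 5, 17, None, 8, 16, 18, None, 10, None, None, None, 39, None, None, None, 48, 41]


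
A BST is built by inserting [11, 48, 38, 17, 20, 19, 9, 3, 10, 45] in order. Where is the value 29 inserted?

Starting tree (level order): [11, 9, 48, 3, 10, 38, None, None, None, None, None, 17, 45, None, 20, None, None, 19]
Insertion path: 11 -> 48 -> 38 -> 17 -> 20
Result: insert 29 as right child of 20
Final tree (level order): [11, 9, 48, 3, 10, 38, None, None, None, None, None, 17, 45, None, 20, None, None, 19, 29]


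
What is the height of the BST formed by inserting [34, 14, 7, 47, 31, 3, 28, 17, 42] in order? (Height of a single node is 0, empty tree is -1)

Insertion order: [34, 14, 7, 47, 31, 3, 28, 17, 42]
Tree (level-order array): [34, 14, 47, 7, 31, 42, None, 3, None, 28, None, None, None, None, None, 17]
Compute height bottom-up (empty subtree = -1):
  height(3) = 1 + max(-1, -1) = 0
  height(7) = 1 + max(0, -1) = 1
  height(17) = 1 + max(-1, -1) = 0
  height(28) = 1 + max(0, -1) = 1
  height(31) = 1 + max(1, -1) = 2
  height(14) = 1 + max(1, 2) = 3
  height(42) = 1 + max(-1, -1) = 0
  height(47) = 1 + max(0, -1) = 1
  height(34) = 1 + max(3, 1) = 4
Height = 4


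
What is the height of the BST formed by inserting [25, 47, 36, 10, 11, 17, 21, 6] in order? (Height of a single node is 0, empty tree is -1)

Insertion order: [25, 47, 36, 10, 11, 17, 21, 6]
Tree (level-order array): [25, 10, 47, 6, 11, 36, None, None, None, None, 17, None, None, None, 21]
Compute height bottom-up (empty subtree = -1):
  height(6) = 1 + max(-1, -1) = 0
  height(21) = 1 + max(-1, -1) = 0
  height(17) = 1 + max(-1, 0) = 1
  height(11) = 1 + max(-1, 1) = 2
  height(10) = 1 + max(0, 2) = 3
  height(36) = 1 + max(-1, -1) = 0
  height(47) = 1 + max(0, -1) = 1
  height(25) = 1 + max(3, 1) = 4
Height = 4


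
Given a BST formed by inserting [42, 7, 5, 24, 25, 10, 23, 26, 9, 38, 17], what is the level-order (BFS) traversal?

Tree insertion order: [42, 7, 5, 24, 25, 10, 23, 26, 9, 38, 17]
Tree (level-order array): [42, 7, None, 5, 24, None, None, 10, 25, 9, 23, None, 26, None, None, 17, None, None, 38]
BFS from the root, enqueuing left then right child of each popped node:
  queue [42] -> pop 42, enqueue [7], visited so far: [42]
  queue [7] -> pop 7, enqueue [5, 24], visited so far: [42, 7]
  queue [5, 24] -> pop 5, enqueue [none], visited so far: [42, 7, 5]
  queue [24] -> pop 24, enqueue [10, 25], visited so far: [42, 7, 5, 24]
  queue [10, 25] -> pop 10, enqueue [9, 23], visited so far: [42, 7, 5, 24, 10]
  queue [25, 9, 23] -> pop 25, enqueue [26], visited so far: [42, 7, 5, 24, 10, 25]
  queue [9, 23, 26] -> pop 9, enqueue [none], visited so far: [42, 7, 5, 24, 10, 25, 9]
  queue [23, 26] -> pop 23, enqueue [17], visited so far: [42, 7, 5, 24, 10, 25, 9, 23]
  queue [26, 17] -> pop 26, enqueue [38], visited so far: [42, 7, 5, 24, 10, 25, 9, 23, 26]
  queue [17, 38] -> pop 17, enqueue [none], visited so far: [42, 7, 5, 24, 10, 25, 9, 23, 26, 17]
  queue [38] -> pop 38, enqueue [none], visited so far: [42, 7, 5, 24, 10, 25, 9, 23, 26, 17, 38]
Result: [42, 7, 5, 24, 10, 25, 9, 23, 26, 17, 38]


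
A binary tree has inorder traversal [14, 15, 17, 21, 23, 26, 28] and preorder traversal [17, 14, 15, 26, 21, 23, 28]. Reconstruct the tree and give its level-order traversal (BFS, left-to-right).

Inorder:  [14, 15, 17, 21, 23, 26, 28]
Preorder: [17, 14, 15, 26, 21, 23, 28]
Algorithm: preorder visits root first, so consume preorder in order;
for each root, split the current inorder slice at that value into
left-subtree inorder and right-subtree inorder, then recurse.
Recursive splits:
  root=17; inorder splits into left=[14, 15], right=[21, 23, 26, 28]
  root=14; inorder splits into left=[], right=[15]
  root=15; inorder splits into left=[], right=[]
  root=26; inorder splits into left=[21, 23], right=[28]
  root=21; inorder splits into left=[], right=[23]
  root=23; inorder splits into left=[], right=[]
  root=28; inorder splits into left=[], right=[]
Reconstructed level-order: [17, 14, 26, 15, 21, 28, 23]


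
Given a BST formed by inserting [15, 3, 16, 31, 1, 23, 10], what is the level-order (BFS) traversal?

Tree insertion order: [15, 3, 16, 31, 1, 23, 10]
Tree (level-order array): [15, 3, 16, 1, 10, None, 31, None, None, None, None, 23]
BFS from the root, enqueuing left then right child of each popped node:
  queue [15] -> pop 15, enqueue [3, 16], visited so far: [15]
  queue [3, 16] -> pop 3, enqueue [1, 10], visited so far: [15, 3]
  queue [16, 1, 10] -> pop 16, enqueue [31], visited so far: [15, 3, 16]
  queue [1, 10, 31] -> pop 1, enqueue [none], visited so far: [15, 3, 16, 1]
  queue [10, 31] -> pop 10, enqueue [none], visited so far: [15, 3, 16, 1, 10]
  queue [31] -> pop 31, enqueue [23], visited so far: [15, 3, 16, 1, 10, 31]
  queue [23] -> pop 23, enqueue [none], visited so far: [15, 3, 16, 1, 10, 31, 23]
Result: [15, 3, 16, 1, 10, 31, 23]


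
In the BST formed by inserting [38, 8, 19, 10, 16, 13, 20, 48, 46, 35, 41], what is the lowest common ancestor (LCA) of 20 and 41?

Tree insertion order: [38, 8, 19, 10, 16, 13, 20, 48, 46, 35, 41]
Tree (level-order array): [38, 8, 48, None, 19, 46, None, 10, 20, 41, None, None, 16, None, 35, None, None, 13]
In a BST, the LCA of p=20, q=41 is the first node v on the
root-to-leaf path with p <= v <= q (go left if both < v, right if both > v).
Walk from root:
  at 38: 20 <= 38 <= 41, this is the LCA
LCA = 38


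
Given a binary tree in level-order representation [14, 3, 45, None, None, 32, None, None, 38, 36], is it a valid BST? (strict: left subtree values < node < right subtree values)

Level-order array: [14, 3, 45, None, None, 32, None, None, 38, 36]
Validate using subtree bounds (lo, hi): at each node, require lo < value < hi,
then recurse left with hi=value and right with lo=value.
Preorder trace (stopping at first violation):
  at node 14 with bounds (-inf, +inf): OK
  at node 3 with bounds (-inf, 14): OK
  at node 45 with bounds (14, +inf): OK
  at node 32 with bounds (14, 45): OK
  at node 38 with bounds (32, 45): OK
  at node 36 with bounds (32, 38): OK
No violation found at any node.
Result: Valid BST


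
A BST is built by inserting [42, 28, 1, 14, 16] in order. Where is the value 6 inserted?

Starting tree (level order): [42, 28, None, 1, None, None, 14, None, 16]
Insertion path: 42 -> 28 -> 1 -> 14
Result: insert 6 as left child of 14
Final tree (level order): [42, 28, None, 1, None, None, 14, 6, 16]


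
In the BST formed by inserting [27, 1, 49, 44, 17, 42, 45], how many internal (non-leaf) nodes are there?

Tree built from: [27, 1, 49, 44, 17, 42, 45]
Tree (level-order array): [27, 1, 49, None, 17, 44, None, None, None, 42, 45]
Rule: An internal node has at least one child.
Per-node child counts:
  node 27: 2 child(ren)
  node 1: 1 child(ren)
  node 17: 0 child(ren)
  node 49: 1 child(ren)
  node 44: 2 child(ren)
  node 42: 0 child(ren)
  node 45: 0 child(ren)
Matching nodes: [27, 1, 49, 44]
Count of internal (non-leaf) nodes: 4


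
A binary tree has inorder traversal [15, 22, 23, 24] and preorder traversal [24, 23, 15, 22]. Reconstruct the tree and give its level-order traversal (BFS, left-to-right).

Inorder:  [15, 22, 23, 24]
Preorder: [24, 23, 15, 22]
Algorithm: preorder visits root first, so consume preorder in order;
for each root, split the current inorder slice at that value into
left-subtree inorder and right-subtree inorder, then recurse.
Recursive splits:
  root=24; inorder splits into left=[15, 22, 23], right=[]
  root=23; inorder splits into left=[15, 22], right=[]
  root=15; inorder splits into left=[], right=[22]
  root=22; inorder splits into left=[], right=[]
Reconstructed level-order: [24, 23, 15, 22]


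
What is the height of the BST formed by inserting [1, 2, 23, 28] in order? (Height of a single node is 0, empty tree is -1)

Insertion order: [1, 2, 23, 28]
Tree (level-order array): [1, None, 2, None, 23, None, 28]
Compute height bottom-up (empty subtree = -1):
  height(28) = 1 + max(-1, -1) = 0
  height(23) = 1 + max(-1, 0) = 1
  height(2) = 1 + max(-1, 1) = 2
  height(1) = 1 + max(-1, 2) = 3
Height = 3


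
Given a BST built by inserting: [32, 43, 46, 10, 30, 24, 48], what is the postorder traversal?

Tree insertion order: [32, 43, 46, 10, 30, 24, 48]
Tree (level-order array): [32, 10, 43, None, 30, None, 46, 24, None, None, 48]
Postorder traversal: [24, 30, 10, 48, 46, 43, 32]


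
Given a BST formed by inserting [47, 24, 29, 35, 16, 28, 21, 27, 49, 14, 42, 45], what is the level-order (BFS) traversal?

Tree insertion order: [47, 24, 29, 35, 16, 28, 21, 27, 49, 14, 42, 45]
Tree (level-order array): [47, 24, 49, 16, 29, None, None, 14, 21, 28, 35, None, None, None, None, 27, None, None, 42, None, None, None, 45]
BFS from the root, enqueuing left then right child of each popped node:
  queue [47] -> pop 47, enqueue [24, 49], visited so far: [47]
  queue [24, 49] -> pop 24, enqueue [16, 29], visited so far: [47, 24]
  queue [49, 16, 29] -> pop 49, enqueue [none], visited so far: [47, 24, 49]
  queue [16, 29] -> pop 16, enqueue [14, 21], visited so far: [47, 24, 49, 16]
  queue [29, 14, 21] -> pop 29, enqueue [28, 35], visited so far: [47, 24, 49, 16, 29]
  queue [14, 21, 28, 35] -> pop 14, enqueue [none], visited so far: [47, 24, 49, 16, 29, 14]
  queue [21, 28, 35] -> pop 21, enqueue [none], visited so far: [47, 24, 49, 16, 29, 14, 21]
  queue [28, 35] -> pop 28, enqueue [27], visited so far: [47, 24, 49, 16, 29, 14, 21, 28]
  queue [35, 27] -> pop 35, enqueue [42], visited so far: [47, 24, 49, 16, 29, 14, 21, 28, 35]
  queue [27, 42] -> pop 27, enqueue [none], visited so far: [47, 24, 49, 16, 29, 14, 21, 28, 35, 27]
  queue [42] -> pop 42, enqueue [45], visited so far: [47, 24, 49, 16, 29, 14, 21, 28, 35, 27, 42]
  queue [45] -> pop 45, enqueue [none], visited so far: [47, 24, 49, 16, 29, 14, 21, 28, 35, 27, 42, 45]
Result: [47, 24, 49, 16, 29, 14, 21, 28, 35, 27, 42, 45]


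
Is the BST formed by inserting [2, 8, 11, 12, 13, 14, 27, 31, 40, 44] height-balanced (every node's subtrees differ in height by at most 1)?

Tree (level-order array): [2, None, 8, None, 11, None, 12, None, 13, None, 14, None, 27, None, 31, None, 40, None, 44]
Definition: a tree is height-balanced if, at every node, |h(left) - h(right)| <= 1 (empty subtree has height -1).
Bottom-up per-node check:
  node 44: h_left=-1, h_right=-1, diff=0 [OK], height=0
  node 40: h_left=-1, h_right=0, diff=1 [OK], height=1
  node 31: h_left=-1, h_right=1, diff=2 [FAIL (|-1-1|=2 > 1)], height=2
  node 27: h_left=-1, h_right=2, diff=3 [FAIL (|-1-2|=3 > 1)], height=3
  node 14: h_left=-1, h_right=3, diff=4 [FAIL (|-1-3|=4 > 1)], height=4
  node 13: h_left=-1, h_right=4, diff=5 [FAIL (|-1-4|=5 > 1)], height=5
  node 12: h_left=-1, h_right=5, diff=6 [FAIL (|-1-5|=6 > 1)], height=6
  node 11: h_left=-1, h_right=6, diff=7 [FAIL (|-1-6|=7 > 1)], height=7
  node 8: h_left=-1, h_right=7, diff=8 [FAIL (|-1-7|=8 > 1)], height=8
  node 2: h_left=-1, h_right=8, diff=9 [FAIL (|-1-8|=9 > 1)], height=9
Node 31 violates the condition: |-1 - 1| = 2 > 1.
Result: Not balanced


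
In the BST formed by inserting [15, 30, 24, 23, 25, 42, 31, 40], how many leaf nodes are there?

Tree built from: [15, 30, 24, 23, 25, 42, 31, 40]
Tree (level-order array): [15, None, 30, 24, 42, 23, 25, 31, None, None, None, None, None, None, 40]
Rule: A leaf has 0 children.
Per-node child counts:
  node 15: 1 child(ren)
  node 30: 2 child(ren)
  node 24: 2 child(ren)
  node 23: 0 child(ren)
  node 25: 0 child(ren)
  node 42: 1 child(ren)
  node 31: 1 child(ren)
  node 40: 0 child(ren)
Matching nodes: [23, 25, 40]
Count of leaf nodes: 3


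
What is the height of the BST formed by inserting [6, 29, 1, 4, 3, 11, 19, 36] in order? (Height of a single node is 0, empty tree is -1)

Insertion order: [6, 29, 1, 4, 3, 11, 19, 36]
Tree (level-order array): [6, 1, 29, None, 4, 11, 36, 3, None, None, 19]
Compute height bottom-up (empty subtree = -1):
  height(3) = 1 + max(-1, -1) = 0
  height(4) = 1 + max(0, -1) = 1
  height(1) = 1 + max(-1, 1) = 2
  height(19) = 1 + max(-1, -1) = 0
  height(11) = 1 + max(-1, 0) = 1
  height(36) = 1 + max(-1, -1) = 0
  height(29) = 1 + max(1, 0) = 2
  height(6) = 1 + max(2, 2) = 3
Height = 3


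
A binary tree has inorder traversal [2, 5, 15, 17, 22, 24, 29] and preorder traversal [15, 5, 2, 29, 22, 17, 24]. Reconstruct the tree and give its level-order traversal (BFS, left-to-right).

Inorder:  [2, 5, 15, 17, 22, 24, 29]
Preorder: [15, 5, 2, 29, 22, 17, 24]
Algorithm: preorder visits root first, so consume preorder in order;
for each root, split the current inorder slice at that value into
left-subtree inorder and right-subtree inorder, then recurse.
Recursive splits:
  root=15; inorder splits into left=[2, 5], right=[17, 22, 24, 29]
  root=5; inorder splits into left=[2], right=[]
  root=2; inorder splits into left=[], right=[]
  root=29; inorder splits into left=[17, 22, 24], right=[]
  root=22; inorder splits into left=[17], right=[24]
  root=17; inorder splits into left=[], right=[]
  root=24; inorder splits into left=[], right=[]
Reconstructed level-order: [15, 5, 29, 2, 22, 17, 24]


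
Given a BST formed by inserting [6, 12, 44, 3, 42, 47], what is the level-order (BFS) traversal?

Tree insertion order: [6, 12, 44, 3, 42, 47]
Tree (level-order array): [6, 3, 12, None, None, None, 44, 42, 47]
BFS from the root, enqueuing left then right child of each popped node:
  queue [6] -> pop 6, enqueue [3, 12], visited so far: [6]
  queue [3, 12] -> pop 3, enqueue [none], visited so far: [6, 3]
  queue [12] -> pop 12, enqueue [44], visited so far: [6, 3, 12]
  queue [44] -> pop 44, enqueue [42, 47], visited so far: [6, 3, 12, 44]
  queue [42, 47] -> pop 42, enqueue [none], visited so far: [6, 3, 12, 44, 42]
  queue [47] -> pop 47, enqueue [none], visited so far: [6, 3, 12, 44, 42, 47]
Result: [6, 3, 12, 44, 42, 47]


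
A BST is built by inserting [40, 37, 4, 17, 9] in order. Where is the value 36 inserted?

Starting tree (level order): [40, 37, None, 4, None, None, 17, 9]
Insertion path: 40 -> 37 -> 4 -> 17
Result: insert 36 as right child of 17
Final tree (level order): [40, 37, None, 4, None, None, 17, 9, 36]


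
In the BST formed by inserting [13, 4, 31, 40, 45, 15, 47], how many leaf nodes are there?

Tree built from: [13, 4, 31, 40, 45, 15, 47]
Tree (level-order array): [13, 4, 31, None, None, 15, 40, None, None, None, 45, None, 47]
Rule: A leaf has 0 children.
Per-node child counts:
  node 13: 2 child(ren)
  node 4: 0 child(ren)
  node 31: 2 child(ren)
  node 15: 0 child(ren)
  node 40: 1 child(ren)
  node 45: 1 child(ren)
  node 47: 0 child(ren)
Matching nodes: [4, 15, 47]
Count of leaf nodes: 3


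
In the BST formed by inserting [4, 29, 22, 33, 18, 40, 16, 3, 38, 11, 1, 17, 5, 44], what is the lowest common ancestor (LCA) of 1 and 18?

Tree insertion order: [4, 29, 22, 33, 18, 40, 16, 3, 38, 11, 1, 17, 5, 44]
Tree (level-order array): [4, 3, 29, 1, None, 22, 33, None, None, 18, None, None, 40, 16, None, 38, 44, 11, 17, None, None, None, None, 5]
In a BST, the LCA of p=1, q=18 is the first node v on the
root-to-leaf path with p <= v <= q (go left if both < v, right if both > v).
Walk from root:
  at 4: 1 <= 4 <= 18, this is the LCA
LCA = 4


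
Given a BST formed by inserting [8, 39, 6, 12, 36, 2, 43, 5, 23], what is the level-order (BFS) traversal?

Tree insertion order: [8, 39, 6, 12, 36, 2, 43, 5, 23]
Tree (level-order array): [8, 6, 39, 2, None, 12, 43, None, 5, None, 36, None, None, None, None, 23]
BFS from the root, enqueuing left then right child of each popped node:
  queue [8] -> pop 8, enqueue [6, 39], visited so far: [8]
  queue [6, 39] -> pop 6, enqueue [2], visited so far: [8, 6]
  queue [39, 2] -> pop 39, enqueue [12, 43], visited so far: [8, 6, 39]
  queue [2, 12, 43] -> pop 2, enqueue [5], visited so far: [8, 6, 39, 2]
  queue [12, 43, 5] -> pop 12, enqueue [36], visited so far: [8, 6, 39, 2, 12]
  queue [43, 5, 36] -> pop 43, enqueue [none], visited so far: [8, 6, 39, 2, 12, 43]
  queue [5, 36] -> pop 5, enqueue [none], visited so far: [8, 6, 39, 2, 12, 43, 5]
  queue [36] -> pop 36, enqueue [23], visited so far: [8, 6, 39, 2, 12, 43, 5, 36]
  queue [23] -> pop 23, enqueue [none], visited so far: [8, 6, 39, 2, 12, 43, 5, 36, 23]
Result: [8, 6, 39, 2, 12, 43, 5, 36, 23]


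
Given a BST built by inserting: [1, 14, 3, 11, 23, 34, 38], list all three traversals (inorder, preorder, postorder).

Tree insertion order: [1, 14, 3, 11, 23, 34, 38]
Tree (level-order array): [1, None, 14, 3, 23, None, 11, None, 34, None, None, None, 38]
Inorder (L, root, R): [1, 3, 11, 14, 23, 34, 38]
Preorder (root, L, R): [1, 14, 3, 11, 23, 34, 38]
Postorder (L, R, root): [11, 3, 38, 34, 23, 14, 1]


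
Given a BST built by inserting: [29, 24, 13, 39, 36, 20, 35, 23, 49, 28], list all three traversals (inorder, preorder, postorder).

Tree insertion order: [29, 24, 13, 39, 36, 20, 35, 23, 49, 28]
Tree (level-order array): [29, 24, 39, 13, 28, 36, 49, None, 20, None, None, 35, None, None, None, None, 23]
Inorder (L, root, R): [13, 20, 23, 24, 28, 29, 35, 36, 39, 49]
Preorder (root, L, R): [29, 24, 13, 20, 23, 28, 39, 36, 35, 49]
Postorder (L, R, root): [23, 20, 13, 28, 24, 35, 36, 49, 39, 29]


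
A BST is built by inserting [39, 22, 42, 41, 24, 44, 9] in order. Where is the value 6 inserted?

Starting tree (level order): [39, 22, 42, 9, 24, 41, 44]
Insertion path: 39 -> 22 -> 9
Result: insert 6 as left child of 9
Final tree (level order): [39, 22, 42, 9, 24, 41, 44, 6]


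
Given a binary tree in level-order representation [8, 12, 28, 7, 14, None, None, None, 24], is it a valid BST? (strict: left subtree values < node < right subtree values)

Level-order array: [8, 12, 28, 7, 14, None, None, None, 24]
Validate using subtree bounds (lo, hi): at each node, require lo < value < hi,
then recurse left with hi=value and right with lo=value.
Preorder trace (stopping at first violation):
  at node 8 with bounds (-inf, +inf): OK
  at node 12 with bounds (-inf, 8): VIOLATION
Node 12 violates its bound: not (-inf < 12 < 8).
Result: Not a valid BST


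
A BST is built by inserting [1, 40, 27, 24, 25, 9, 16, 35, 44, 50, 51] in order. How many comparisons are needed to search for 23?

Search path for 23: 1 -> 40 -> 27 -> 24 -> 9 -> 16
Found: False
Comparisons: 6


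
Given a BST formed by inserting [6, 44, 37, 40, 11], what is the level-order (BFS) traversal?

Tree insertion order: [6, 44, 37, 40, 11]
Tree (level-order array): [6, None, 44, 37, None, 11, 40]
BFS from the root, enqueuing left then right child of each popped node:
  queue [6] -> pop 6, enqueue [44], visited so far: [6]
  queue [44] -> pop 44, enqueue [37], visited so far: [6, 44]
  queue [37] -> pop 37, enqueue [11, 40], visited so far: [6, 44, 37]
  queue [11, 40] -> pop 11, enqueue [none], visited so far: [6, 44, 37, 11]
  queue [40] -> pop 40, enqueue [none], visited so far: [6, 44, 37, 11, 40]
Result: [6, 44, 37, 11, 40]


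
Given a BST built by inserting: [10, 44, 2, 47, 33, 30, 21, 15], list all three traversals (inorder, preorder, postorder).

Tree insertion order: [10, 44, 2, 47, 33, 30, 21, 15]
Tree (level-order array): [10, 2, 44, None, None, 33, 47, 30, None, None, None, 21, None, 15]
Inorder (L, root, R): [2, 10, 15, 21, 30, 33, 44, 47]
Preorder (root, L, R): [10, 2, 44, 33, 30, 21, 15, 47]
Postorder (L, R, root): [2, 15, 21, 30, 33, 47, 44, 10]


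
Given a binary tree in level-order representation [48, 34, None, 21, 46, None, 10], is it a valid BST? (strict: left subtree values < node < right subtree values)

Level-order array: [48, 34, None, 21, 46, None, 10]
Validate using subtree bounds (lo, hi): at each node, require lo < value < hi,
then recurse left with hi=value and right with lo=value.
Preorder trace (stopping at first violation):
  at node 48 with bounds (-inf, +inf): OK
  at node 34 with bounds (-inf, 48): OK
  at node 21 with bounds (-inf, 34): OK
  at node 10 with bounds (21, 34): VIOLATION
Node 10 violates its bound: not (21 < 10 < 34).
Result: Not a valid BST


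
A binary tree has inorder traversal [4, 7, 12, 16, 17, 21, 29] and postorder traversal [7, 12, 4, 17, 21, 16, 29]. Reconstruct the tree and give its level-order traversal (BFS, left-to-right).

Inorder:   [4, 7, 12, 16, 17, 21, 29]
Postorder: [7, 12, 4, 17, 21, 16, 29]
Algorithm: postorder visits root last, so walk postorder right-to-left;
each value is the root of the current inorder slice — split it at that
value, recurse on the right subtree first, then the left.
Recursive splits:
  root=29; inorder splits into left=[4, 7, 12, 16, 17, 21], right=[]
  root=16; inorder splits into left=[4, 7, 12], right=[17, 21]
  root=21; inorder splits into left=[17], right=[]
  root=17; inorder splits into left=[], right=[]
  root=4; inorder splits into left=[], right=[7, 12]
  root=12; inorder splits into left=[7], right=[]
  root=7; inorder splits into left=[], right=[]
Reconstructed level-order: [29, 16, 4, 21, 12, 17, 7]


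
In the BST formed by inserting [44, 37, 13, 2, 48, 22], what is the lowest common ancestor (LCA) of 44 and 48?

Tree insertion order: [44, 37, 13, 2, 48, 22]
Tree (level-order array): [44, 37, 48, 13, None, None, None, 2, 22]
In a BST, the LCA of p=44, q=48 is the first node v on the
root-to-leaf path with p <= v <= q (go left if both < v, right if both > v).
Walk from root:
  at 44: 44 <= 44 <= 48, this is the LCA
LCA = 44


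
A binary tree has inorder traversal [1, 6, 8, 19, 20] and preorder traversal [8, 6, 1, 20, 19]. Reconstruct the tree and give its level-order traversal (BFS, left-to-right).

Inorder:  [1, 6, 8, 19, 20]
Preorder: [8, 6, 1, 20, 19]
Algorithm: preorder visits root first, so consume preorder in order;
for each root, split the current inorder slice at that value into
left-subtree inorder and right-subtree inorder, then recurse.
Recursive splits:
  root=8; inorder splits into left=[1, 6], right=[19, 20]
  root=6; inorder splits into left=[1], right=[]
  root=1; inorder splits into left=[], right=[]
  root=20; inorder splits into left=[19], right=[]
  root=19; inorder splits into left=[], right=[]
Reconstructed level-order: [8, 6, 20, 1, 19]


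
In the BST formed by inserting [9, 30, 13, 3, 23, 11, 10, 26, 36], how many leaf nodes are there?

Tree built from: [9, 30, 13, 3, 23, 11, 10, 26, 36]
Tree (level-order array): [9, 3, 30, None, None, 13, 36, 11, 23, None, None, 10, None, None, 26]
Rule: A leaf has 0 children.
Per-node child counts:
  node 9: 2 child(ren)
  node 3: 0 child(ren)
  node 30: 2 child(ren)
  node 13: 2 child(ren)
  node 11: 1 child(ren)
  node 10: 0 child(ren)
  node 23: 1 child(ren)
  node 26: 0 child(ren)
  node 36: 0 child(ren)
Matching nodes: [3, 10, 26, 36]
Count of leaf nodes: 4


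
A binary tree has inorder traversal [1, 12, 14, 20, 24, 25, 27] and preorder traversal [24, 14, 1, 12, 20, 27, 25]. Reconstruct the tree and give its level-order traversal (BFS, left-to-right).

Inorder:  [1, 12, 14, 20, 24, 25, 27]
Preorder: [24, 14, 1, 12, 20, 27, 25]
Algorithm: preorder visits root first, so consume preorder in order;
for each root, split the current inorder slice at that value into
left-subtree inorder and right-subtree inorder, then recurse.
Recursive splits:
  root=24; inorder splits into left=[1, 12, 14, 20], right=[25, 27]
  root=14; inorder splits into left=[1, 12], right=[20]
  root=1; inorder splits into left=[], right=[12]
  root=12; inorder splits into left=[], right=[]
  root=20; inorder splits into left=[], right=[]
  root=27; inorder splits into left=[25], right=[]
  root=25; inorder splits into left=[], right=[]
Reconstructed level-order: [24, 14, 27, 1, 20, 25, 12]


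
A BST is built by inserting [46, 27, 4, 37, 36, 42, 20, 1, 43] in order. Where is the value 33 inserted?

Starting tree (level order): [46, 27, None, 4, 37, 1, 20, 36, 42, None, None, None, None, None, None, None, 43]
Insertion path: 46 -> 27 -> 37 -> 36
Result: insert 33 as left child of 36
Final tree (level order): [46, 27, None, 4, 37, 1, 20, 36, 42, None, None, None, None, 33, None, None, 43]


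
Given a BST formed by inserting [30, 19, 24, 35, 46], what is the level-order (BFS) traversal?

Tree insertion order: [30, 19, 24, 35, 46]
Tree (level-order array): [30, 19, 35, None, 24, None, 46]
BFS from the root, enqueuing left then right child of each popped node:
  queue [30] -> pop 30, enqueue [19, 35], visited so far: [30]
  queue [19, 35] -> pop 19, enqueue [24], visited so far: [30, 19]
  queue [35, 24] -> pop 35, enqueue [46], visited so far: [30, 19, 35]
  queue [24, 46] -> pop 24, enqueue [none], visited so far: [30, 19, 35, 24]
  queue [46] -> pop 46, enqueue [none], visited so far: [30, 19, 35, 24, 46]
Result: [30, 19, 35, 24, 46]


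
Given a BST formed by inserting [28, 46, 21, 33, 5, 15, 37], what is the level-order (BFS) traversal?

Tree insertion order: [28, 46, 21, 33, 5, 15, 37]
Tree (level-order array): [28, 21, 46, 5, None, 33, None, None, 15, None, 37]
BFS from the root, enqueuing left then right child of each popped node:
  queue [28] -> pop 28, enqueue [21, 46], visited so far: [28]
  queue [21, 46] -> pop 21, enqueue [5], visited so far: [28, 21]
  queue [46, 5] -> pop 46, enqueue [33], visited so far: [28, 21, 46]
  queue [5, 33] -> pop 5, enqueue [15], visited so far: [28, 21, 46, 5]
  queue [33, 15] -> pop 33, enqueue [37], visited so far: [28, 21, 46, 5, 33]
  queue [15, 37] -> pop 15, enqueue [none], visited so far: [28, 21, 46, 5, 33, 15]
  queue [37] -> pop 37, enqueue [none], visited so far: [28, 21, 46, 5, 33, 15, 37]
Result: [28, 21, 46, 5, 33, 15, 37]


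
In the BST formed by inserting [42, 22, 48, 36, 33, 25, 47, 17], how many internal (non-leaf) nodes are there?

Tree built from: [42, 22, 48, 36, 33, 25, 47, 17]
Tree (level-order array): [42, 22, 48, 17, 36, 47, None, None, None, 33, None, None, None, 25]
Rule: An internal node has at least one child.
Per-node child counts:
  node 42: 2 child(ren)
  node 22: 2 child(ren)
  node 17: 0 child(ren)
  node 36: 1 child(ren)
  node 33: 1 child(ren)
  node 25: 0 child(ren)
  node 48: 1 child(ren)
  node 47: 0 child(ren)
Matching nodes: [42, 22, 36, 33, 48]
Count of internal (non-leaf) nodes: 5


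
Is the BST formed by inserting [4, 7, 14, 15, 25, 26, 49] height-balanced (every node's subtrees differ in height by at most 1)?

Tree (level-order array): [4, None, 7, None, 14, None, 15, None, 25, None, 26, None, 49]
Definition: a tree is height-balanced if, at every node, |h(left) - h(right)| <= 1 (empty subtree has height -1).
Bottom-up per-node check:
  node 49: h_left=-1, h_right=-1, diff=0 [OK], height=0
  node 26: h_left=-1, h_right=0, diff=1 [OK], height=1
  node 25: h_left=-1, h_right=1, diff=2 [FAIL (|-1-1|=2 > 1)], height=2
  node 15: h_left=-1, h_right=2, diff=3 [FAIL (|-1-2|=3 > 1)], height=3
  node 14: h_left=-1, h_right=3, diff=4 [FAIL (|-1-3|=4 > 1)], height=4
  node 7: h_left=-1, h_right=4, diff=5 [FAIL (|-1-4|=5 > 1)], height=5
  node 4: h_left=-1, h_right=5, diff=6 [FAIL (|-1-5|=6 > 1)], height=6
Node 25 violates the condition: |-1 - 1| = 2 > 1.
Result: Not balanced


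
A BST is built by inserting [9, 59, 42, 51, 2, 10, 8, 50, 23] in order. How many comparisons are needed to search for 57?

Search path for 57: 9 -> 59 -> 42 -> 51
Found: False
Comparisons: 4


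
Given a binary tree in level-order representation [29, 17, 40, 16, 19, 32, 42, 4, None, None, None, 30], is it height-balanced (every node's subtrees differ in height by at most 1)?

Tree (level-order array): [29, 17, 40, 16, 19, 32, 42, 4, None, None, None, 30]
Definition: a tree is height-balanced if, at every node, |h(left) - h(right)| <= 1 (empty subtree has height -1).
Bottom-up per-node check:
  node 4: h_left=-1, h_right=-1, diff=0 [OK], height=0
  node 16: h_left=0, h_right=-1, diff=1 [OK], height=1
  node 19: h_left=-1, h_right=-1, diff=0 [OK], height=0
  node 17: h_left=1, h_right=0, diff=1 [OK], height=2
  node 30: h_left=-1, h_right=-1, diff=0 [OK], height=0
  node 32: h_left=0, h_right=-1, diff=1 [OK], height=1
  node 42: h_left=-1, h_right=-1, diff=0 [OK], height=0
  node 40: h_left=1, h_right=0, diff=1 [OK], height=2
  node 29: h_left=2, h_right=2, diff=0 [OK], height=3
All nodes satisfy the balance condition.
Result: Balanced


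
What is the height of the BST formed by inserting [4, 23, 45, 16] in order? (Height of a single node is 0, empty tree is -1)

Insertion order: [4, 23, 45, 16]
Tree (level-order array): [4, None, 23, 16, 45]
Compute height bottom-up (empty subtree = -1):
  height(16) = 1 + max(-1, -1) = 0
  height(45) = 1 + max(-1, -1) = 0
  height(23) = 1 + max(0, 0) = 1
  height(4) = 1 + max(-1, 1) = 2
Height = 2


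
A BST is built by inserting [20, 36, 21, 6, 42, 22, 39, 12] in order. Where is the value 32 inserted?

Starting tree (level order): [20, 6, 36, None, 12, 21, 42, None, None, None, 22, 39]
Insertion path: 20 -> 36 -> 21 -> 22
Result: insert 32 as right child of 22
Final tree (level order): [20, 6, 36, None, 12, 21, 42, None, None, None, 22, 39, None, None, 32]


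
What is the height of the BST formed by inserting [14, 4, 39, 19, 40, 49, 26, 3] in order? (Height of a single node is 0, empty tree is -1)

Insertion order: [14, 4, 39, 19, 40, 49, 26, 3]
Tree (level-order array): [14, 4, 39, 3, None, 19, 40, None, None, None, 26, None, 49]
Compute height bottom-up (empty subtree = -1):
  height(3) = 1 + max(-1, -1) = 0
  height(4) = 1 + max(0, -1) = 1
  height(26) = 1 + max(-1, -1) = 0
  height(19) = 1 + max(-1, 0) = 1
  height(49) = 1 + max(-1, -1) = 0
  height(40) = 1 + max(-1, 0) = 1
  height(39) = 1 + max(1, 1) = 2
  height(14) = 1 + max(1, 2) = 3
Height = 3


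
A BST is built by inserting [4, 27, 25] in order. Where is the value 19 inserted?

Starting tree (level order): [4, None, 27, 25]
Insertion path: 4 -> 27 -> 25
Result: insert 19 as left child of 25
Final tree (level order): [4, None, 27, 25, None, 19]


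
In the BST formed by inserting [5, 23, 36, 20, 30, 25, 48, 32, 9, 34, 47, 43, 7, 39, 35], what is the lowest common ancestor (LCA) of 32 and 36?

Tree insertion order: [5, 23, 36, 20, 30, 25, 48, 32, 9, 34, 47, 43, 7, 39, 35]
Tree (level-order array): [5, None, 23, 20, 36, 9, None, 30, 48, 7, None, 25, 32, 47, None, None, None, None, None, None, 34, 43, None, None, 35, 39]
In a BST, the LCA of p=32, q=36 is the first node v on the
root-to-leaf path with p <= v <= q (go left if both < v, right if both > v).
Walk from root:
  at 5: both 32 and 36 > 5, go right
  at 23: both 32 and 36 > 23, go right
  at 36: 32 <= 36 <= 36, this is the LCA
LCA = 36
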